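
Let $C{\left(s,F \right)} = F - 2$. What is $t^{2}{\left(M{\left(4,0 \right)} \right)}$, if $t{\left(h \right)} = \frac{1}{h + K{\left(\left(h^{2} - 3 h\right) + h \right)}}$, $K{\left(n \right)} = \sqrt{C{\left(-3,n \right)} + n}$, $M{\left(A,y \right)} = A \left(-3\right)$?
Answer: $\frac{1}{\left(12 - \sqrt{334}\right)^{2}} \approx 0.025391$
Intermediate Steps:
$M{\left(A,y \right)} = - 3 A$
$C{\left(s,F \right)} = -2 + F$ ($C{\left(s,F \right)} = F - 2 = -2 + F$)
$K{\left(n \right)} = \sqrt{-2 + 2 n}$ ($K{\left(n \right)} = \sqrt{\left(-2 + n\right) + n} = \sqrt{-2 + 2 n}$)
$t{\left(h \right)} = \frac{1}{h + \sqrt{-2 - 4 h + 2 h^{2}}}$ ($t{\left(h \right)} = \frac{1}{h + \sqrt{-2 + 2 \left(\left(h^{2} - 3 h\right) + h\right)}} = \frac{1}{h + \sqrt{-2 + 2 \left(h^{2} - 2 h\right)}} = \frac{1}{h + \sqrt{-2 + \left(- 4 h + 2 h^{2}\right)}} = \frac{1}{h + \sqrt{-2 - 4 h + 2 h^{2}}}$)
$t^{2}{\left(M{\left(4,0 \right)} \right)} = \left(\frac{1}{\left(-3\right) 4 + \sqrt{2} \sqrt{-1 + \left(-3\right) 4 \left(-2 - 12\right)}}\right)^{2} = \left(\frac{1}{-12 + \sqrt{2} \sqrt{-1 - 12 \left(-2 - 12\right)}}\right)^{2} = \left(\frac{1}{-12 + \sqrt{2} \sqrt{-1 - -168}}\right)^{2} = \left(\frac{1}{-12 + \sqrt{2} \sqrt{-1 + 168}}\right)^{2} = \left(\frac{1}{-12 + \sqrt{2} \sqrt{167}}\right)^{2} = \left(\frac{1}{-12 + \sqrt{334}}\right)^{2} = \frac{1}{\left(-12 + \sqrt{334}\right)^{2}}$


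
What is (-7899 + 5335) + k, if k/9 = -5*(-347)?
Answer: 13051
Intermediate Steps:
k = 15615 (k = 9*(-5*(-347)) = 9*1735 = 15615)
(-7899 + 5335) + k = (-7899 + 5335) + 15615 = -2564 + 15615 = 13051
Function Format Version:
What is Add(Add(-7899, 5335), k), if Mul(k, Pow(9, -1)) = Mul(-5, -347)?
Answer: 13051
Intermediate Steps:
k = 15615 (k = Mul(9, Mul(-5, -347)) = Mul(9, 1735) = 15615)
Add(Add(-7899, 5335), k) = Add(Add(-7899, 5335), 15615) = Add(-2564, 15615) = 13051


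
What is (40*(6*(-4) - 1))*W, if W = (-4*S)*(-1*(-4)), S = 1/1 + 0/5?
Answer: 16000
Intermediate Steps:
S = 1 (S = 1*1 + 0*(⅕) = 1 + 0 = 1)
W = -16 (W = (-4*1)*(-1*(-4)) = -4*4 = -16)
(40*(6*(-4) - 1))*W = (40*(6*(-4) - 1))*(-16) = (40*(-24 - 1))*(-16) = (40*(-25))*(-16) = -1000*(-16) = 16000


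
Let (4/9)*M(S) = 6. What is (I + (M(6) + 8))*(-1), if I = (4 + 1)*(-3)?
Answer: -13/2 ≈ -6.5000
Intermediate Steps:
M(S) = 27/2 (M(S) = (9/4)*6 = 27/2)
I = -15 (I = 5*(-3) = -15)
(I + (M(6) + 8))*(-1) = (-15 + (27/2 + 8))*(-1) = (-15 + 43/2)*(-1) = (13/2)*(-1) = -13/2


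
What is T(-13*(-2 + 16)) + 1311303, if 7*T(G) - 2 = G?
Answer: 9178941/7 ≈ 1.3113e+6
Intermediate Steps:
T(G) = 2/7 + G/7
T(-13*(-2 + 16)) + 1311303 = (2/7 + (-13*(-2 + 16))/7) + 1311303 = (2/7 + (-13*14)/7) + 1311303 = (2/7 + (⅐)*(-182)) + 1311303 = (2/7 - 26) + 1311303 = -180/7 + 1311303 = 9178941/7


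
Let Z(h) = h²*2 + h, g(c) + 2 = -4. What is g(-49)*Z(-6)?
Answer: -396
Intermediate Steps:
g(c) = -6 (g(c) = -2 - 4 = -6)
Z(h) = h + 2*h² (Z(h) = 2*h² + h = h + 2*h²)
g(-49)*Z(-6) = -(-36)*(1 + 2*(-6)) = -(-36)*(1 - 12) = -(-36)*(-11) = -6*66 = -396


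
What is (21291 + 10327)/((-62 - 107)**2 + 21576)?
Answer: 31618/50137 ≈ 0.63063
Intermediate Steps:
(21291 + 10327)/((-62 - 107)**2 + 21576) = 31618/((-169)**2 + 21576) = 31618/(28561 + 21576) = 31618/50137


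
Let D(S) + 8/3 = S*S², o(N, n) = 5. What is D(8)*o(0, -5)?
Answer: 7640/3 ≈ 2546.7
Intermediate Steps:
D(S) = -8/3 + S³ (D(S) = -8/3 + S*S² = -8/3 + S³)
D(8)*o(0, -5) = (-8/3 + 8³)*5 = (-8/3 + 512)*5 = (1528/3)*5 = 7640/3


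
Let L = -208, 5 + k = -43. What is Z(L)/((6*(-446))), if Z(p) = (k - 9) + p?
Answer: 265/2676 ≈ 0.099028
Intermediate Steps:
k = -48 (k = -5 - 43 = -48)
Z(p) = -57 + p (Z(p) = (-48 - 9) + p = -57 + p)
Z(L)/((6*(-446))) = (-57 - 208)/((6*(-446))) = -265/(-2676) = -265*(-1/2676) = 265/2676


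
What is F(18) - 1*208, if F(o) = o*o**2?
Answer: 5624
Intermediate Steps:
F(o) = o**3
F(18) - 1*208 = 18**3 - 1*208 = 5832 - 208 = 5624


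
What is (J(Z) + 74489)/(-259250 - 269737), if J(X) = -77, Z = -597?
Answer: -24804/176329 ≈ -0.14067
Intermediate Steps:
(J(Z) + 74489)/(-259250 - 269737) = (-77 + 74489)/(-259250 - 269737) = 74412/(-528987) = 74412*(-1/528987) = -24804/176329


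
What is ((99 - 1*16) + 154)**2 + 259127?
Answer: 315296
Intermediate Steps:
((99 - 1*16) + 154)**2 + 259127 = ((99 - 16) + 154)**2 + 259127 = (83 + 154)**2 + 259127 = 237**2 + 259127 = 56169 + 259127 = 315296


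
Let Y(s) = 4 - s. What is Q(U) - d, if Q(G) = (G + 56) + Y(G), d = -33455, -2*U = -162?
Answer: 33515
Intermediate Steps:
U = 81 (U = -½*(-162) = 81)
Q(G) = 60 (Q(G) = (G + 56) + (4 - G) = (56 + G) + (4 - G) = 60)
Q(U) - d = 60 - 1*(-33455) = 60 + 33455 = 33515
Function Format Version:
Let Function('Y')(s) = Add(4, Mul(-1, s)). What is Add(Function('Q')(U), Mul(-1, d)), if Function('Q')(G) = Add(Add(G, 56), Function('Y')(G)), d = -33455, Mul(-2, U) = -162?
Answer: 33515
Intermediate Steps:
U = 81 (U = Mul(Rational(-1, 2), -162) = 81)
Function('Q')(G) = 60 (Function('Q')(G) = Add(Add(G, 56), Add(4, Mul(-1, G))) = Add(Add(56, G), Add(4, Mul(-1, G))) = 60)
Add(Function('Q')(U), Mul(-1, d)) = Add(60, Mul(-1, -33455)) = Add(60, 33455) = 33515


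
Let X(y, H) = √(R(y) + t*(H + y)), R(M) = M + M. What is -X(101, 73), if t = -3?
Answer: -8*I*√5 ≈ -17.889*I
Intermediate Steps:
R(M) = 2*M
X(y, H) = √(-y - 3*H) (X(y, H) = √(2*y - 3*(H + y)) = √(2*y + (-3*H - 3*y)) = √(-y - 3*H))
-X(101, 73) = -√(-1*101 - 3*73) = -√(-101 - 219) = -√(-320) = -8*I*√5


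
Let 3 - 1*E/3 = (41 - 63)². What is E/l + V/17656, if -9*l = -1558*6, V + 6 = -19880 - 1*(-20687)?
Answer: -18484227/13754024 ≈ -1.3439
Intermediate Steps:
E = -1443 (E = 9 - 3*(41 - 63)² = 9 - 3*(-22)² = 9 - 3*484 = 9 - 1452 = -1443)
V = 801 (V = -6 + (-19880 - 1*(-20687)) = -6 + (-19880 + 20687) = -6 + 807 = 801)
l = 3116/3 (l = -(-1558)*6/9 = -⅑*(-9348) = 3116/3 ≈ 1038.7)
E/l + V/17656 = -1443/3116/3 + 801/17656 = -1443*3/3116 + 801*(1/17656) = -4329/3116 + 801/17656 = -18484227/13754024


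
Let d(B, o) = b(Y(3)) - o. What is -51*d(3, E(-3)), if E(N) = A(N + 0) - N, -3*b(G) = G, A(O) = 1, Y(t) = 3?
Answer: 255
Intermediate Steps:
b(G) = -G/3
E(N) = 1 - N
d(B, o) = -1 - o (d(B, o) = -1/3*3 - o = -1 - o)
-51*d(3, E(-3)) = -51*(-1 - (1 - 1*(-3))) = -51*(-1 - (1 + 3)) = -51*(-1 - 1*4) = -51*(-1 - 4) = -51*(-5) = 255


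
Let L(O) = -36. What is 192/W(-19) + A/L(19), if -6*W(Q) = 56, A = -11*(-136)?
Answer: -3914/63 ≈ -62.127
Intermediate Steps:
A = 1496
W(Q) = -28/3 (W(Q) = -⅙*56 = -28/3)
192/W(-19) + A/L(19) = 192/(-28/3) + 1496/(-36) = 192*(-3/28) + 1496*(-1/36) = -144/7 - 374/9 = -3914/63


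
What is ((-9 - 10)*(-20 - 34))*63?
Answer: 64638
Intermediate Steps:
((-9 - 10)*(-20 - 34))*63 = -19*(-54)*63 = 1026*63 = 64638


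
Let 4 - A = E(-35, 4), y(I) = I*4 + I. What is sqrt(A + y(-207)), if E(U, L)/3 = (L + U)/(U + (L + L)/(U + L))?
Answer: I*sqrt(1234834238)/1093 ≈ 32.15*I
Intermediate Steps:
y(I) = 5*I (y(I) = 4*I + I = 5*I)
E(U, L) = 3*(L + U)/(U + 2*L/(L + U)) (E(U, L) = 3*((L + U)/(U + (L + L)/(U + L))) = 3*((L + U)/(U + (2*L)/(L + U))) = 3*((L + U)/(U + 2*L/(L + U))) = 3*(L + U)/(U + 2*L/(L + U)))
A = 1489/1093 (A = 4 - 3*(4 - 35)**2/((-35)**2 + 2*4 + 4*(-35)) = 4 - 3*(-31)**2/(1225 + 8 - 140) = 4 - 3*961/1093 = 4 - 1*2883/1093 = 4 - 2883/1093 = 1489/1093 ≈ 1.3623)
sqrt(A + y(-207)) = sqrt(1489/1093 + 5*(-207)) = sqrt(1489/1093 - 1035) = sqrt(-1129766/1093) = I*sqrt(1234834238)/1093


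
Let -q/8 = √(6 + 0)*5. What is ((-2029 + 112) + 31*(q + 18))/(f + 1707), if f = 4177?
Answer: -1359/5884 - 310*√6/1471 ≈ -0.74717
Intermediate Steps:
q = -40*√6 (q = -8*√(6 + 0)*5 = -8*√6*5 = -40*√6 ≈ -97.980)
((-2029 + 112) + 31*(q + 18))/(f + 1707) = ((-2029 + 112) + 31*(-40*√6 + 18))/(4177 + 1707) = (-1917 + 31*(18 - 40*√6))/5884 = (-1917 + (558 - 1240*√6))*(1/5884) = (-1359 - 1240*√6)*(1/5884) = -1359/5884 - 310*√6/1471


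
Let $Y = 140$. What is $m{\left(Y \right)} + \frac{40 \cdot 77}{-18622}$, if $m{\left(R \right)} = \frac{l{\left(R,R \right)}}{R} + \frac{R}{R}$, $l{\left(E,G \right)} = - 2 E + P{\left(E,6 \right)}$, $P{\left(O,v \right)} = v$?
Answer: $- \frac{731637}{651770} \approx -1.1225$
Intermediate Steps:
$l{\left(E,G \right)} = 6 - 2 E$ ($l{\left(E,G \right)} = - 2 E + 6 = 6 - 2 E$)
$m{\left(R \right)} = 1 + \frac{6 - 2 R}{R}$ ($m{\left(R \right)} = \frac{6 - 2 R}{R} + \frac{R}{R} = \frac{6 - 2 R}{R} + 1 = 1 + \frac{6 - 2 R}{R}$)
$m{\left(Y \right)} + \frac{40 \cdot 77}{-18622} = \frac{6 - 140}{140} + \frac{40 \cdot 77}{-18622} = \frac{6 - 140}{140} + 3080 \left(- \frac{1}{18622}\right) = \frac{1}{140} \left(-134\right) - \frac{1540}{9311} = - \frac{67}{70} - \frac{1540}{9311} = - \frac{731637}{651770}$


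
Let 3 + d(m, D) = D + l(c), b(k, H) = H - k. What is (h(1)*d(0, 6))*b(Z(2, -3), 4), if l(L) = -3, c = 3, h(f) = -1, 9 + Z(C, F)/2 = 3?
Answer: 0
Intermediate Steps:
Z(C, F) = -12 (Z(C, F) = -18 + 2*3 = -18 + 6 = -12)
d(m, D) = -6 + D (d(m, D) = -3 + (D - 3) = -3 + (-3 + D) = -6 + D)
(h(1)*d(0, 6))*b(Z(2, -3), 4) = (-(-6 + 6))*(4 - 1*(-12)) = (-1*0)*(4 + 12) = 0*16 = 0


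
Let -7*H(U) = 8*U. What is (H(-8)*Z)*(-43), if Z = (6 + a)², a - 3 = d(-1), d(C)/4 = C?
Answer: -68800/7 ≈ -9828.6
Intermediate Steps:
d(C) = 4*C
a = -1 (a = 3 + 4*(-1) = 3 - 4 = -1)
H(U) = -8*U/7
Z = 25 (Z = (6 - 1)² = 5² = 25)
(H(-8)*Z)*(-43) = (-8/7*(-8)*25)*(-43) = ((64/7)*25)*(-43) = (1600/7)*(-43) = -68800/7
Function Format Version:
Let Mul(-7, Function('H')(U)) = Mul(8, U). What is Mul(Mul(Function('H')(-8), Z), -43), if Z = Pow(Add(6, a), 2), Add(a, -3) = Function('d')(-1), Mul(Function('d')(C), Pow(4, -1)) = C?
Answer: Rational(-68800, 7) ≈ -9828.6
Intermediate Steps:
Function('d')(C) = Mul(4, C)
a = -1 (a = Add(3, Mul(4, -1)) = Add(3, -4) = -1)
Function('H')(U) = Mul(Rational(-8, 7), U) (Function('H')(U) = Mul(Rational(-1, 7), Mul(8, U)) = Mul(Rational(-8, 7), U))
Z = 25 (Z = Pow(Add(6, -1), 2) = Pow(5, 2) = 25)
Mul(Mul(Function('H')(-8), Z), -43) = Mul(Mul(Mul(Rational(-8, 7), -8), 25), -43) = Mul(Mul(Rational(64, 7), 25), -43) = Mul(Rational(1600, 7), -43) = Rational(-68800, 7)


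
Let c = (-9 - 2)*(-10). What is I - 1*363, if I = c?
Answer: -253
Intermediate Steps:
c = 110 (c = -11*(-10) = 110)
I = 110
I - 1*363 = 110 - 1*363 = 110 - 363 = -253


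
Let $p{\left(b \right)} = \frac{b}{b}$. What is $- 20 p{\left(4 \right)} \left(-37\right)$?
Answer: $740$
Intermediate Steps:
$p{\left(b \right)} = 1$
$- 20 p{\left(4 \right)} \left(-37\right) = \left(-20\right) 1 \left(-37\right) = \left(-20\right) \left(-37\right) = 740$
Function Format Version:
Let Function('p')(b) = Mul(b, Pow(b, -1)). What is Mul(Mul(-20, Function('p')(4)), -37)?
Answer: 740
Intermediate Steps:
Function('p')(b) = 1
Mul(Mul(-20, Function('p')(4)), -37) = Mul(Mul(-20, 1), -37) = Mul(-20, -37) = 740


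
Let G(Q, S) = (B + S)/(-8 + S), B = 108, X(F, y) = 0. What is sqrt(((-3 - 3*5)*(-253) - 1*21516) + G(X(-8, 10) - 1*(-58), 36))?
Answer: I*sqrt(830886)/7 ≈ 130.22*I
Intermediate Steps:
G(Q, S) = (108 + S)/(-8 + S)
sqrt(((-3 - 3*5)*(-253) - 1*21516) + G(X(-8, 10) - 1*(-58), 36)) = sqrt(((-3 - 3*5)*(-253) - 1*21516) + (108 + 36)/(-8 + 36)) = sqrt(((-3 - 15)*(-253) - 21516) + 144/28) = sqrt((-18*(-253) - 21516) + (1/28)*144) = sqrt((4554 - 21516) + 36/7) = sqrt(-16962 + 36/7) = sqrt(-118698/7) = I*sqrt(830886)/7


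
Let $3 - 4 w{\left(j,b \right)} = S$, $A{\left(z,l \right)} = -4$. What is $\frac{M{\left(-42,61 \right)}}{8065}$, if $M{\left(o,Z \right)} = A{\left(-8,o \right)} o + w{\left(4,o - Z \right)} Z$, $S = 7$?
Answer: $\frac{107}{8065} \approx 0.013267$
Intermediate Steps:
$w{\left(j,b \right)} = -1$ ($w{\left(j,b \right)} = \frac{3}{4} - \frac{7}{4} = -1$)
$M{\left(o,Z \right)} = - Z - 4 o$ ($M{\left(o,Z \right)} = - 4 o - Z = - Z - 4 o$)
$\frac{M{\left(-42,61 \right)}}{8065} = \frac{\left(-1\right) 61 - -168}{8065} = \left(-61 + 168\right) \frac{1}{8065} = 107 \cdot \frac{1}{8065} = \frac{107}{8065}$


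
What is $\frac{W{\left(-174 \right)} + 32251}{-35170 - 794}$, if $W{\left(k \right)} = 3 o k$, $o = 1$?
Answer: $- \frac{31729}{35964} \approx -0.88224$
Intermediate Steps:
$W{\left(k \right)} = 3 k$ ($W{\left(k \right)} = 3 \cdot 1 k = 3 k$)
$\frac{W{\left(-174 \right)} + 32251}{-35170 - 794} = \frac{3 \left(-174\right) + 32251}{-35170 - 794} = \frac{-522 + 32251}{-35964} = 31729 \left(- \frac{1}{35964}\right) = - \frac{31729}{35964}$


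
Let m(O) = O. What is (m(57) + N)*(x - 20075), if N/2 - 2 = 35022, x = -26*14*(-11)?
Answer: -1126657455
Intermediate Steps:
x = 4004 (x = -364*(-11) = 4004)
N = 70048 (N = 4 + 2*35022 = 4 + 70044 = 70048)
(m(57) + N)*(x - 20075) = (57 + 70048)*(4004 - 20075) = 70105*(-16071) = -1126657455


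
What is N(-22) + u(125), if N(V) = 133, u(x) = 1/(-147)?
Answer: 19550/147 ≈ 132.99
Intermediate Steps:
u(x) = -1/147
N(-22) + u(125) = 133 - 1/147 = 19550/147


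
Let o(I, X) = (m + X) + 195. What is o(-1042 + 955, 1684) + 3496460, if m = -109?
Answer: 3498230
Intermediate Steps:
o(I, X) = 86 + X (o(I, X) = (-109 + X) + 195 = 86 + X)
o(-1042 + 955, 1684) + 3496460 = (86 + 1684) + 3496460 = 1770 + 3496460 = 3498230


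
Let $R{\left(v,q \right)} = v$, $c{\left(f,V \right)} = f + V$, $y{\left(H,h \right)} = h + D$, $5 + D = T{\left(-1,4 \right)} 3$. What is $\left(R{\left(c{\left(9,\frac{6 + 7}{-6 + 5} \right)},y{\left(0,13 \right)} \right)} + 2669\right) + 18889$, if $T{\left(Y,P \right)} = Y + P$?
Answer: $21554$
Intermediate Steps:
$T{\left(Y,P \right)} = P + Y$
$D = 4$ ($D = -5 + \left(4 - 1\right) 3 = -5 + 3 \cdot 3 = -5 + 9 = 4$)
$y{\left(H,h \right)} = 4 + h$ ($y{\left(H,h \right)} = h + 4 = 4 + h$)
$c{\left(f,V \right)} = V + f$
$\left(R{\left(c{\left(9,\frac{6 + 7}{-6 + 5} \right)},y{\left(0,13 \right)} \right)} + 2669\right) + 18889 = \left(\left(\frac{6 + 7}{-6 + 5} + 9\right) + 2669\right) + 18889 = \left(\left(\frac{13}{-1} + 9\right) + 2669\right) + 18889 = \left(\left(13 \left(-1\right) + 9\right) + 2669\right) + 18889 = \left(\left(-13 + 9\right) + 2669\right) + 18889 = \left(-4 + 2669\right) + 18889 = 2665 + 18889 = 21554$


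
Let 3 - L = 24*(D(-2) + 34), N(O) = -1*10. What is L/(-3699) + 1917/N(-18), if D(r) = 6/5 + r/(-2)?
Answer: -157385/822 ≈ -191.47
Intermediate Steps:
D(r) = 6/5 - r/2 (D(r) = 6*(⅕) + r*(-½) = 6/5 - r/2)
N(O) = -10
L = -4329/5 (L = 3 - 24*((6/5 - ½*(-2)) + 34) = 3 - 24*((6/5 + 1) + 34) = 3 - 24*(11/5 + 34) = 3 - 24*181/5 = 3 - 1*4344/5 = 3 - 4344/5 = -4329/5 ≈ -865.80)
L/(-3699) + 1917/N(-18) = -4329/5/(-3699) + 1917/(-10) = -4329/5*(-1/3699) + 1917*(-⅒) = 481/2055 - 1917/10 = -157385/822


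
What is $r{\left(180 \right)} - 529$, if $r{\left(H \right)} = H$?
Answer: $-349$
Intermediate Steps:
$r{\left(180 \right)} - 529 = 180 - 529 = -349$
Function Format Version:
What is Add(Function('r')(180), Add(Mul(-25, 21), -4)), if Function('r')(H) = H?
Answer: -349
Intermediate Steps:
Add(Function('r')(180), Add(Mul(-25, 21), -4)) = Add(180, Add(Mul(-25, 21), -4)) = Add(180, Add(-525, -4)) = Add(180, -529) = -349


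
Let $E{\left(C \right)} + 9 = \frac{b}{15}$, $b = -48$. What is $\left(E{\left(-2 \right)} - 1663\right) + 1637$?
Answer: $- \frac{191}{5} \approx -38.2$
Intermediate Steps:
$E{\left(C \right)} = - \frac{61}{5}$ ($E{\left(C \right)} = -9 - \frac{48}{15} = -9 - \frac{16}{5} = - \frac{61}{5}$)
$\left(E{\left(-2 \right)} - 1663\right) + 1637 = \left(- \frac{61}{5} - 1663\right) + 1637 = - \frac{8376}{5} + 1637 = - \frac{191}{5}$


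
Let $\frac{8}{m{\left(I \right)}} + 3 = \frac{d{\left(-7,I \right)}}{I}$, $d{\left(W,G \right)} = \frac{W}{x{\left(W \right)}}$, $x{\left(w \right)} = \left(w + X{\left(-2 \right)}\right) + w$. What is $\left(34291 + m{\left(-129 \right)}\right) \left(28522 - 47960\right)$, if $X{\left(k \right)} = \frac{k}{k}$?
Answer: $- \frac{1678905175598}{2519} \approx -6.665 \cdot 10^{8}$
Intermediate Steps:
$X{\left(k \right)} = 1$
$x{\left(w \right)} = 1 + 2 w$ ($x{\left(w \right)} = \left(w + 1\right) + w = \left(1 + w\right) + w = 1 + 2 w$)
$d{\left(W,G \right)} = \frac{W}{1 + 2 W}$
$m{\left(I \right)} = \frac{8}{-3 + \frac{7}{13 I}}$ ($m{\left(I \right)} = \frac{8}{-3 + \frac{\left(-7\right) \frac{1}{1 + 2 \left(-7\right)}}{I}} = \frac{8}{-3 + \frac{\left(-7\right) \frac{1}{1 - 14}}{I}} = \frac{8}{-3 + \frac{\left(-7\right) \frac{1}{-13}}{I}} = \frac{8}{-3 + \frac{\left(-7\right) \left(- \frac{1}{13}\right)}{I}} = \frac{8}{-3 + \frac{7}{13 I}}$)
$\left(34291 + m{\left(-129 \right)}\right) \left(28522 - 47960\right) = \left(34291 - - \frac{13416}{-7 + 39 \left(-129\right)}\right) \left(28522 - 47960\right) = \left(34291 - - \frac{13416}{-7 - 5031}\right) \left(-19438\right) = \left(34291 - - \frac{13416}{-5038}\right) \left(-19438\right) = \left(34291 - \left(-13416\right) \left(- \frac{1}{5038}\right)\right) \left(-19438\right) = \left(34291 - \frac{6708}{2519}\right) \left(-19438\right) = \frac{86372321}{2519} \left(-19438\right) = - \frac{1678905175598}{2519}$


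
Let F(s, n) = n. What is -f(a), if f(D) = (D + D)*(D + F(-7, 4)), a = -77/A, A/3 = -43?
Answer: -91322/16641 ≈ -5.4878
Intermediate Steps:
A = -129 (A = 3*(-43) = -129)
a = 77/129 (a = -77/(-129) = -77*(-1/129) = 77/129 ≈ 0.59690)
f(D) = 2*D*(4 + D) (f(D) = (D + D)*(D + 4) = (2*D)*(4 + D) = 2*D*(4 + D))
-f(a) = -2*77*(4 + 77/129)/129 = -2*77*593/(129*129) = -1*91322/16641 = -91322/16641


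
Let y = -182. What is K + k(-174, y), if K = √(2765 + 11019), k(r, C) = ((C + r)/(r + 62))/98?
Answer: 89/2744 + 2*√3446 ≈ 117.44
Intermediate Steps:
k(r, C) = (C + r)/(98*(62 + r)) (k(r, C) = ((C + r)/(62 + r))*(1/98) = (C + r)/(98*(62 + r)))
K = 2*√3446 (K = √13784 = 2*√3446 ≈ 117.41)
K + k(-174, y) = 2*√3446 + (-182 - 174)/(98*(62 - 174)) = 2*√3446 + (1/98)*(-356)/(-112) = 2*√3446 + (1/98)*(-1/112)*(-356) = 2*√3446 + 89/2744 = 89/2744 + 2*√3446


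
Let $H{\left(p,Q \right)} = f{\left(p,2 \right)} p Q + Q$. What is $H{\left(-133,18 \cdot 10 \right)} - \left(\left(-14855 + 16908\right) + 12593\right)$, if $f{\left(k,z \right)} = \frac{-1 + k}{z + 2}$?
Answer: $787524$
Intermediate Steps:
$f{\left(k,z \right)} = \frac{-1 + k}{2 + z}$
$H{\left(p,Q \right)} = Q + Q p \left(- \frac{1}{4} + \frac{p}{4}\right)$ ($H{\left(p,Q \right)} = \frac{-1 + p}{2 + 2} p Q + Q = \frac{-1 + p}{4} p Q + Q = \left(- \frac{1}{4} + \frac{p}{4}\right) p Q + Q = p \left(- \frac{1}{4} + \frac{p}{4}\right) Q + Q = Q p \left(- \frac{1}{4} + \frac{p}{4}\right) + Q = Q + Q p \left(- \frac{1}{4} + \frac{p}{4}\right)$)
$H{\left(-133,18 \cdot 10 \right)} - \left(\left(-14855 + 16908\right) + 12593\right) = \frac{18 \cdot 10 \left(4 - 133 \left(-1 - 133\right)\right)}{4} - \left(\left(-14855 + 16908\right) + 12593\right) = \frac{1}{4} \cdot 180 \left(4 - -17822\right) - \left(2053 + 12593\right) = \frac{1}{4} \cdot 180 \left(4 + 17822\right) - 14646 = \frac{1}{4} \cdot 180 \cdot 17826 - 14646 = 802170 - 14646 = 787524$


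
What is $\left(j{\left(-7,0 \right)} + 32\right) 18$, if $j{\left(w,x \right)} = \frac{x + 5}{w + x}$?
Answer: $\frac{3942}{7} \approx 563.14$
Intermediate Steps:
$j{\left(w,x \right)} = \frac{5 + x}{w + x}$
$\left(j{\left(-7,0 \right)} + 32\right) 18 = \left(\frac{5 + 0}{-7 + 0} + 32\right) 18 = \left(\frac{1}{-7} \cdot 5 + 32\right) 18 = \left(\left(- \frac{1}{7}\right) 5 + 32\right) 18 = \left(- \frac{5}{7} + 32\right) 18 = \frac{219}{7} \cdot 18 = \frac{3942}{7}$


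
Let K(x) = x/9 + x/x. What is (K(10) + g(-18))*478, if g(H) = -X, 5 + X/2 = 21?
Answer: -128582/9 ≈ -14287.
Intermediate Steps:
X = 32 (X = -10 + 2*21 = -10 + 42 = 32)
K(x) = 1 + x/9 (K(x) = x*(1/9) + 1 = x/9 + 1 = 1 + x/9)
g(H) = -32 (g(H) = -1*32 = -32)
(K(10) + g(-18))*478 = ((1 + (1/9)*10) - 32)*478 = ((1 + 10/9) - 32)*478 = (19/9 - 32)*478 = -269/9*478 = -128582/9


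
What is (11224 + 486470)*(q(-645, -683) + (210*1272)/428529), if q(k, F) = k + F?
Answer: -94365999494016/142843 ≈ -6.6063e+8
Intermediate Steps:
q(k, F) = F + k
(11224 + 486470)*(q(-645, -683) + (210*1272)/428529) = (11224 + 486470)*((-683 - 645) + (210*1272)/428529) = 497694*(-1328 + 267120*(1/428529)) = 497694*(-1328 + 89040/142843) = 497694*(-189606464/142843) = -94365999494016/142843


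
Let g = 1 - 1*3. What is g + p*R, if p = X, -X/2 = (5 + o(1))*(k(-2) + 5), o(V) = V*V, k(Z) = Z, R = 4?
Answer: -146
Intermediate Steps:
o(V) = V²
g = -2 (g = 1 - 3 = -2)
X = -36 (X = -2*(5 + 1²)*(-2 + 5) = -2*(5 + 1)*3 = -12*3 = -2*18 = -36)
p = -36
g + p*R = -2 - 36*4 = -2 - 144 = -146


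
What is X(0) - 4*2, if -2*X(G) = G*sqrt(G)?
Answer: -8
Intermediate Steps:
X(G) = -G**(3/2)/2 (X(G) = -G*sqrt(G)/2 = -G**(3/2)/2)
X(0) - 4*2 = -0**(3/2)/2 - 4*2 = -1/2*0 - 8 = 0 - 8 = -8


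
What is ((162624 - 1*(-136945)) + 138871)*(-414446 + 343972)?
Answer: -30898620560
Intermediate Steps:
((162624 - 1*(-136945)) + 138871)*(-414446 + 343972) = ((162624 + 136945) + 138871)*(-70474) = (299569 + 138871)*(-70474) = 438440*(-70474) = -30898620560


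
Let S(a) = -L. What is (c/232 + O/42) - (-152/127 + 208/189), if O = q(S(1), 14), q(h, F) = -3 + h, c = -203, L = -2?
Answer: -154097/192024 ≈ -0.80249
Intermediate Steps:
S(a) = 2 (S(a) = -1*(-2) = 2)
O = -1 (O = -3 + 2 = -1)
(c/232 + O/42) - (-152/127 + 208/189) = (-203/232 - 1/42) - (-152/127 + 208/189) = (-203*1/232 - 1*1/42) - (-152*1/127 + 208*(1/189)) = (-7/8 - 1/42) - (-152/127 + 208/189) = -151/168 - 1*(-2312/24003) = -151/168 + 2312/24003 = -154097/192024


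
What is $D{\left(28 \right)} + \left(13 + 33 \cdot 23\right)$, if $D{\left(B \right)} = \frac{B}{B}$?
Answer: $773$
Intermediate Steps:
$D{\left(B \right)} = 1$
$D{\left(28 \right)} + \left(13 + 33 \cdot 23\right) = 1 + \left(13 + 33 \cdot 23\right) = 1 + \left(13 + 759\right) = 1 + 772 = 773$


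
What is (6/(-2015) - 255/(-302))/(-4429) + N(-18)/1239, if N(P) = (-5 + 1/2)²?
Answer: 349145619/21613768540 ≈ 0.016154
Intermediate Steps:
N(P) = 81/4 (N(P) = (-5 + ½)² = (-9/2)² = 81/4)
(6/(-2015) - 255/(-302))/(-4429) + N(-18)/1239 = (6/(-2015) - 255/(-302))/(-4429) + (81/4)/1239 = (6*(-1/2015) - 255*(-1/302))*(-1/4429) + (81/4)*(1/1239) = (-6/2015 + 255/302)*(-1/4429) + 27/1652 = (512013/608530)*(-1/4429) + 27/1652 = -4971/26166790 + 27/1652 = 349145619/21613768540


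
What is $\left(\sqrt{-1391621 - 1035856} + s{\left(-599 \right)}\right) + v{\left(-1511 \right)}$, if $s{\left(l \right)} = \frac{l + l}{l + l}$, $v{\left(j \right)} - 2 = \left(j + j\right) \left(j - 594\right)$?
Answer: $6361313 + i \sqrt{2427477} \approx 6.3613 \cdot 10^{6} + 1558.0 i$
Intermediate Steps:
$v{\left(j \right)} = 2 + 2 j \left(-594 + j\right)$ ($v{\left(j \right)} = 2 + \left(j + j\right) \left(j - 594\right) = 2 + 2 j \left(-594 + j\right)$)
$s{\left(l \right)} = 1$ ($s{\left(l \right)} = \frac{2 l}{2 l} = 2 l \frac{1}{2 l} = 1$)
$\left(\sqrt{-1391621 - 1035856} + s{\left(-599 \right)}\right) + v{\left(-1511 \right)} = \left(\sqrt{-1391621 - 1035856} + 1\right) + \left(2 - -1795068 + 2 \left(-1511\right)^{2}\right) = \left(\sqrt{-2427477} + 1\right) + \left(2 + 1795068 + 2 \cdot 2283121\right) = \left(i \sqrt{2427477} + 1\right) + \left(2 + 1795068 + 4566242\right) = \left(1 + i \sqrt{2427477}\right) + 6361312 = 6361313 + i \sqrt{2427477}$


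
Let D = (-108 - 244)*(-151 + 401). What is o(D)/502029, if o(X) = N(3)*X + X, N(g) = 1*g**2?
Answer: -80000/45639 ≈ -1.7529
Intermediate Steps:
N(g) = g**2
D = -88000 (D = -352*250 = -88000)
o(X) = 10*X (o(X) = 3**2*X + X = 9*X + X = 10*X)
o(D)/502029 = (10*(-88000))/502029 = -880000*1/502029 = -80000/45639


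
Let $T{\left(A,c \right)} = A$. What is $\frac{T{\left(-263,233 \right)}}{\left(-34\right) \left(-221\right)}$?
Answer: $- \frac{263}{7514} \approx -0.035001$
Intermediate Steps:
$\frac{T{\left(-263,233 \right)}}{\left(-34\right) \left(-221\right)} = - \frac{263}{\left(-34\right) \left(-221\right)} = - \frac{263}{7514}$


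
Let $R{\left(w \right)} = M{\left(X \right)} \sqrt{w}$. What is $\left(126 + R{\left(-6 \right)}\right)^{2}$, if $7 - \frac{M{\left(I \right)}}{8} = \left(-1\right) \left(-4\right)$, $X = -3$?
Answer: $12420 + 6048 i \sqrt{6} \approx 12420.0 + 14815.0 i$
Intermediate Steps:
$M{\left(I \right)} = 24$ ($M{\left(I \right)} = 56 - 8 \left(\left(-1\right) \left(-4\right)\right) = 56 - 32 = 24$)
$R{\left(w \right)} = 24 \sqrt{w}$
$\left(126 + R{\left(-6 \right)}\right)^{2} = \left(126 + 24 \sqrt{-6}\right)^{2} = \left(126 + 24 i \sqrt{6}\right)^{2}$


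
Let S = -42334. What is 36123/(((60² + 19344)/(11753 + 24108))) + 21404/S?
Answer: 9139877456371/161885216 ≈ 56459.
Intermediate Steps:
36123/(((60² + 19344)/(11753 + 24108))) + 21404/S = 36123/(((60² + 19344)/(11753 + 24108))) + 21404/(-42334) = 36123/(((3600 + 19344)/35861)) + 21404*(-1/42334) = 36123/((22944*(1/35861))) - 10702/21167 = 36123/(22944/35861) - 10702/21167 = 36123*(35861/22944) - 10702/21167 = 431802301/7648 - 10702/21167 = 9139877456371/161885216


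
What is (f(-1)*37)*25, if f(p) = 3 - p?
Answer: 3700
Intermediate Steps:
(f(-1)*37)*25 = ((3 - 1*(-1))*37)*25 = ((3 + 1)*37)*25 = (4*37)*25 = 148*25 = 3700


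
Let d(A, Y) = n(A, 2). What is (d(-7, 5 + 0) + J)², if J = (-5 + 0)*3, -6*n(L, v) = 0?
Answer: 225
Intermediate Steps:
n(L, v) = 0 (n(L, v) = -⅙*0 = 0)
d(A, Y) = 0
J = -15 (J = -5*3 = -15)
(d(-7, 5 + 0) + J)² = (0 - 15)² = (-15)² = 225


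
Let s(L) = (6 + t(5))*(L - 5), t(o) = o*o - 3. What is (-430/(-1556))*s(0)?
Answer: -15050/389 ≈ -38.689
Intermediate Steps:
t(o) = -3 + o² (t(o) = o² - 3 = -3 + o²)
s(L) = -140 + 28*L (s(L) = (6 + (-3 + 5²))*(L - 5) = (6 + (-3 + 25))*(-5 + L) = (6 + 22)*(-5 + L) = 28*(-5 + L) = -140 + 28*L)
(-430/(-1556))*s(0) = (-430/(-1556))*(-140 + 28*0) = (-430*(-1/1556))*(-140 + 0) = (215/778)*(-140) = -15050/389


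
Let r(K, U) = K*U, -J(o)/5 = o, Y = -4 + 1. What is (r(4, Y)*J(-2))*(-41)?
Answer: 4920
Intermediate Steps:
Y = -3
J(o) = -5*o
(r(4, Y)*J(-2))*(-41) = ((4*(-3))*(-5*(-2)))*(-41) = -12*10*(-41) = -120*(-41) = 4920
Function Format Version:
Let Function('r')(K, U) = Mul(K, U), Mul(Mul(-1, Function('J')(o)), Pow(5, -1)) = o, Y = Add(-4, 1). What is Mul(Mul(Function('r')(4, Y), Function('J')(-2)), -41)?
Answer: 4920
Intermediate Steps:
Y = -3
Function('J')(o) = Mul(-5, o)
Mul(Mul(Function('r')(4, Y), Function('J')(-2)), -41) = Mul(Mul(Mul(4, -3), Mul(-5, -2)), -41) = Mul(Mul(-12, 10), -41) = Mul(-120, -41) = 4920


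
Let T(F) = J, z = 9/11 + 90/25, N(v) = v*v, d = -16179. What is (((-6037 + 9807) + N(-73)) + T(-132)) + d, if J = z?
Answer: -389157/55 ≈ -7075.6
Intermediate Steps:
N(v) = v²
z = 243/55 (z = 9*(1/11) + 90*(1/25) = 9/11 + 18/5 = 243/55 ≈ 4.4182)
J = 243/55 ≈ 4.4182
T(F) = 243/55
(((-6037 + 9807) + N(-73)) + T(-132)) + d = (((-6037 + 9807) + (-73)²) + 243/55) - 16179 = ((3770 + 5329) + 243/55) - 16179 = (9099 + 243/55) - 16179 = 500688/55 - 16179 = -389157/55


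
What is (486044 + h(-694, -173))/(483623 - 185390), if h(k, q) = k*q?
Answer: 606106/298233 ≈ 2.0323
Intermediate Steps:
(486044 + h(-694, -173))/(483623 - 185390) = (486044 - 694*(-173))/(483623 - 185390) = (486044 + 120062)/298233 = 606106*(1/298233) = 606106/298233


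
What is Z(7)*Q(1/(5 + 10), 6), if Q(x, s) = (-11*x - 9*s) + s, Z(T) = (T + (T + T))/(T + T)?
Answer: -731/10 ≈ -73.100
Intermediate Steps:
Z(T) = 3/2 (Z(T) = (T + 2*T)/((2*T)) = (3*T)*(1/(2*T)) = 3/2)
Q(x, s) = -11*x - 8*s
Z(7)*Q(1/(5 + 10), 6) = 3*(-11/(5 + 10) - 8*6)/2 = 3*(-11/15 - 48)/2 = (3/2)*(-731/15) = -731/10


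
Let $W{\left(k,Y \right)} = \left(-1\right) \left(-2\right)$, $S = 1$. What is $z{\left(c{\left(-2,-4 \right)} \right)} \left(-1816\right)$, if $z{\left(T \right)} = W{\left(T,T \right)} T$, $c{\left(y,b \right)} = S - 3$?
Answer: $7264$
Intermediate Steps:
$W{\left(k,Y \right)} = 2$
$c{\left(y,b \right)} = -2$ ($c{\left(y,b \right)} = 1 - 3 = -2$)
$z{\left(T \right)} = 2 T$
$z{\left(c{\left(-2,-4 \right)} \right)} \left(-1816\right) = 2 \left(-2\right) \left(-1816\right) = \left(-4\right) \left(-1816\right) = 7264$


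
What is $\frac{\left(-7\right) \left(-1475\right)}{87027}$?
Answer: $\frac{10325}{87027} \approx 0.11864$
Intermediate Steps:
$\frac{\left(-7\right) \left(-1475\right)}{87027} = 10325 \cdot \frac{1}{87027} = \frac{10325}{87027}$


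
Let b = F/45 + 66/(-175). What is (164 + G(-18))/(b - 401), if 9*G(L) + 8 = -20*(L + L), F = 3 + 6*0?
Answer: -95725/158016 ≈ -0.60579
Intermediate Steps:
F = 3 (F = 3 + 0 = 3)
b = -163/525 (b = 3/45 + 66/(-175) = 3*(1/45) + 66*(-1/175) = 1/15 - 66/175 = -163/525 ≈ -0.31048)
G(L) = -8/9 - 40*L/9 (G(L) = -8/9 + (-20*(L + L))/9 = -8/9 + (-40*L)/9 = -8/9 - 40*L/9)
(164 + G(-18))/(b - 401) = (164 + (-8/9 - 40/9*(-18)))/(-163/525 - 401) = (164 + (-8/9 + 80))/(-210688/525) = (164 + 712/9)*(-525/210688) = (2188/9)*(-525/210688) = -95725/158016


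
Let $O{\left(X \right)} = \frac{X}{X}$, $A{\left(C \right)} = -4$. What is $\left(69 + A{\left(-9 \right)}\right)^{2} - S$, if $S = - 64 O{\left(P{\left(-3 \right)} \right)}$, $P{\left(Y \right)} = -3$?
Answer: $4289$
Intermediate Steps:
$O{\left(X \right)} = 1$
$S = -64$ ($S = \left(-64\right) 1 = -64$)
$\left(69 + A{\left(-9 \right)}\right)^{2} - S = \left(69 - 4\right)^{2} - -64 = 65^{2} + 64 = 4225 + 64 = 4289$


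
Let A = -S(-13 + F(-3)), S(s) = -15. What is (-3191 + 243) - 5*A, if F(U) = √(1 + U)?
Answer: -3023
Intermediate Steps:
A = 15 (A = -1*(-15) = 15)
(-3191 + 243) - 5*A = (-3191 + 243) - 5*15 = -2948 - 75 = -3023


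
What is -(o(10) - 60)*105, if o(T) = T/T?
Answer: 6195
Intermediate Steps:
o(T) = 1
-(o(10) - 60)*105 = -(1 - 60)*105 = -(-59)*105 = -1*(-6195) = 6195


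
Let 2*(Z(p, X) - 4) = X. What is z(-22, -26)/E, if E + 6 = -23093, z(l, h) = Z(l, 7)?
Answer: -15/46198 ≈ -0.00032469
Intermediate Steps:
Z(p, X) = 4 + X/2
z(l, h) = 15/2 (z(l, h) = 4 + (1/2)*7 = 4 + 7/2 = 15/2)
E = -23099 (E = -6 - 23093 = -23099)
z(-22, -26)/E = (15/2)/(-23099) = (15/2)*(-1/23099) = -15/46198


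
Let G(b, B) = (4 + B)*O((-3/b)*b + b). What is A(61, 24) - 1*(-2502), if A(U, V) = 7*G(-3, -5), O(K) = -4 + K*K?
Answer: 2278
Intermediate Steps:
O(K) = -4 + K**2
G(b, B) = (-4 + (-3 + b)**2)*(4 + B) (G(b, B) = (4 + B)*(-4 + ((-3/b)*b + b)**2) = (4 + B)*(-4 + (-3 + b)**2) = (-4 + (-3 + b)**2)*(4 + B))
A(U, V) = -224 (A(U, V) = 7*((-4 + (-3 - 3)**2)*(4 - 5)) = 7*((-4 + (-6)**2)*(-1)) = 7*((-4 + 36)*(-1)) = 7*(32*(-1)) = 7*(-32) = -224)
A(61, 24) - 1*(-2502) = -224 - 1*(-2502) = -224 + 2502 = 2278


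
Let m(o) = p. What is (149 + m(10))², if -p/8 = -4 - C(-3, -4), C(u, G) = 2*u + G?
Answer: 10201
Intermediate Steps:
C(u, G) = G + 2*u
p = -48 (p = -8*(-4 - (-4 + 2*(-3))) = -8*(-4 - (-4 - 6)) = -8*(-4 - 1*(-10)) = -8*(-4 + 10) = -8*6 = -48)
m(o) = -48
(149 + m(10))² = (149 - 48)² = 101² = 10201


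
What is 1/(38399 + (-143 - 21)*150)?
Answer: 1/13799 ≈ 7.2469e-5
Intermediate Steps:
1/(38399 + (-143 - 21)*150) = 1/(38399 - 164*150) = 1/(38399 - 24600) = 1/13799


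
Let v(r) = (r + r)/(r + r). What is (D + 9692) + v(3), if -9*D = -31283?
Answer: 118520/9 ≈ 13169.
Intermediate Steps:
D = 31283/9 (D = -⅑*(-31283) = 31283/9 ≈ 3475.9)
v(r) = 1 (v(r) = (2*r)/((2*r)) = (2*r)*(1/(2*r)) = 1)
(D + 9692) + v(3) = (31283/9 + 9692) + 1 = 118511/9 + 1 = 118520/9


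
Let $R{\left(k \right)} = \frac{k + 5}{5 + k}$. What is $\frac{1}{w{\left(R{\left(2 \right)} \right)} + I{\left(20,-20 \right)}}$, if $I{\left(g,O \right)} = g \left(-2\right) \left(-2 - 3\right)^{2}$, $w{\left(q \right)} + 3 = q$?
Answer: $- \frac{1}{1002} \approx -0.000998$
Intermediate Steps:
$R{\left(k \right)} = 1$ ($R{\left(k \right)} = \frac{5 + k}{5 + k} = 1$)
$w{\left(q \right)} = -3 + q$
$I{\left(g,O \right)} = - 50 g$ ($I{\left(g,O \right)} = - 2 g \left(-5\right)^{2} = - 2 g 25 = - 50 g$)
$\frac{1}{w{\left(R{\left(2 \right)} \right)} + I{\left(20,-20 \right)}} = \frac{1}{\left(-3 + 1\right) - 1000} = \frac{1}{-2 - 1000} = \frac{1}{-1002} = - \frac{1}{1002}$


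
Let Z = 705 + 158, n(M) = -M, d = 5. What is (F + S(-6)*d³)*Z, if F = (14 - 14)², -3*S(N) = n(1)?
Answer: 107875/3 ≈ 35958.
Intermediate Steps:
S(N) = ⅓ (S(N) = -(-1)/3 = -⅓*(-1) = ⅓)
Z = 863
F = 0 (F = 0² = 0)
(F + S(-6)*d³)*Z = (0 + (⅓)*5³)*863 = (0 + (⅓)*125)*863 = (0 + 125/3)*863 = (125/3)*863 = 107875/3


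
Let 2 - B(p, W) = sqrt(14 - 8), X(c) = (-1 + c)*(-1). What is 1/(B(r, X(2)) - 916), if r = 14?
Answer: -457/417695 + sqrt(6)/835390 ≈ -0.0010912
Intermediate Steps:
X(c) = 1 - c
B(p, W) = 2 - sqrt(6) (B(p, W) = 2 - sqrt(14 - 8) = 2 - sqrt(6))
1/(B(r, X(2)) - 916) = 1/((2 - sqrt(6)) - 916) = 1/(-914 - sqrt(6))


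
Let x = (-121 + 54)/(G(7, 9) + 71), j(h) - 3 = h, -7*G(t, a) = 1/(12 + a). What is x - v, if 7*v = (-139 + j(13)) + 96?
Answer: 212829/73052 ≈ 2.9134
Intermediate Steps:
G(t, a) = -1/(7*(12 + a))
j(h) = 3 + h
x = -9849/10436 (x = (-121 + 54)/(-1/(84 + 7*9) + 71) = -67/(-1/(84 + 63) + 71) = -67/(-1/147 + 71) = -67/10436/147 = -67*147/10436 = -9849/10436 ≈ -0.94375)
v = -27/7 (v = ((-139 + (3 + 13)) + 96)/7 = ((-139 + 16) + 96)/7 = (-123 + 96)/7 = (1/7)*(-27) = -27/7 ≈ -3.8571)
x - v = -9849/10436 - 1*(-27/7) = -9849/10436 + 27/7 = 212829/73052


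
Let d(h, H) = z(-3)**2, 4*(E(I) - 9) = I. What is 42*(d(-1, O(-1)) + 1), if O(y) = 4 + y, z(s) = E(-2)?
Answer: 6153/2 ≈ 3076.5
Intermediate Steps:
E(I) = 9 + I/4
z(s) = 17/2 (z(s) = 9 + (1/4)*(-2) = 9 - 1/2 = 17/2)
d(h, H) = 289/4 (d(h, H) = (17/2)**2 = 289/4)
42*(d(-1, O(-1)) + 1) = 42*(289/4 + 1) = 42*(293/4) = 6153/2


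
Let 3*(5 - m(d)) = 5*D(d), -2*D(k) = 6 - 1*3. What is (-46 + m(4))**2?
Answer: 5929/4 ≈ 1482.3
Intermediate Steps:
D(k) = -3/2 (D(k) = -(6 - 1*3)/2 = -(6 - 3)/2 = -1/2*3 = -3/2)
m(d) = 15/2 (m(d) = 5 - 5*(-3)/(3*2) = 5 - 1/3*(-15/2) = 5 + 5/2 = 15/2)
(-46 + m(4))**2 = (-46 + 15/2)**2 = (-77/2)**2 = 5929/4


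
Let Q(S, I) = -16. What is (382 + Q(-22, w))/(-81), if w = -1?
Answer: -122/27 ≈ -4.5185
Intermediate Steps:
(382 + Q(-22, w))/(-81) = (382 - 16)/(-81) = 366*(-1/81) = -122/27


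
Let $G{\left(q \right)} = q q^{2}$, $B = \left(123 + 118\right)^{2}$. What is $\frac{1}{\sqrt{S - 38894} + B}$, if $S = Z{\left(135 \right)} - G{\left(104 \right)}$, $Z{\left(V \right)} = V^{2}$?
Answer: $\frac{58081}{3374548094} - \frac{i \sqrt{1145533}}{3374548094} \approx 1.7211 \cdot 10^{-5} - 3.1717 \cdot 10^{-7} i$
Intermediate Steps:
$B = 58081$ ($B = 241^{2} = 58081$)
$G{\left(q \right)} = q^{3}$
$S = -1106639$ ($S = 135^{2} - 104^{3} = 18225 - 1124864 = -1106639$)
$\frac{1}{\sqrt{S - 38894} + B} = \frac{1}{\sqrt{-1106639 - 38894} + 58081} = \frac{1}{\sqrt{-1145533} + 58081} = \frac{1}{i \sqrt{1145533} + 58081} = \frac{1}{58081 + i \sqrt{1145533}}$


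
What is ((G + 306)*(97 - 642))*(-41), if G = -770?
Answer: -10368080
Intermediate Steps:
((G + 306)*(97 - 642))*(-41) = ((-770 + 306)*(97 - 642))*(-41) = -464*(-545)*(-41) = 252880*(-41) = -10368080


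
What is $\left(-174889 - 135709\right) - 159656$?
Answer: $-470254$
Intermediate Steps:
$\left(-174889 - 135709\right) - 159656 = -310598 - 159656 = -470254$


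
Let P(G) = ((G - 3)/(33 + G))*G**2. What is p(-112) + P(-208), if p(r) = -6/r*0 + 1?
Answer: 9128879/175 ≈ 52165.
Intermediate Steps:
P(G) = G**2*(-3 + G)/(33 + G) (P(G) = ((-3 + G)/(33 + G))*G**2 = G**2*(-3 + G)/(33 + G))
p(r) = 1 (p(r) = 0 + 1 = 1)
p(-112) + P(-208) = 1 + (-208)**2*(-3 - 208)/(33 - 208) = 1 + 43264*(-211)/(-175) = 1 + 43264*(-1/175)*(-211) = 1 + 9128704/175 = 9128879/175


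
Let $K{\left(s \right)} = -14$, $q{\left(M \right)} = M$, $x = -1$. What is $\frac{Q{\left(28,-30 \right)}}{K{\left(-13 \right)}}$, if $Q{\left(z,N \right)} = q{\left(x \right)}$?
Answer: $\frac{1}{14} \approx 0.071429$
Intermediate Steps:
$Q{\left(z,N \right)} = -1$
$\frac{Q{\left(28,-30 \right)}}{K{\left(-13 \right)}} = - \frac{1}{-14} = \left(-1\right) \left(- \frac{1}{14}\right) = \frac{1}{14}$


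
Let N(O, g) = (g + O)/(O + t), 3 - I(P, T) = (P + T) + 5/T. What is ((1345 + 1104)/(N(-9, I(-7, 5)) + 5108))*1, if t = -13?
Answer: 53878/112381 ≈ 0.47942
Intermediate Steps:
I(P, T) = 3 - P - T - 5/T (I(P, T) = 3 - ((P + T) + 5/T) = 3 - (P + T + 5/T) = 3 + (-P - T - 5/T) = 3 - P - T - 5/T)
N(O, g) = (O + g)/(-13 + O) (N(O, g) = (g + O)/(O - 13) = (O + g)/(-13 + O))
((1345 + 1104)/(N(-9, I(-7, 5)) + 5108))*1 = ((1345 + 1104)/((-9 + (3 - 1*(-7) - 1*5 - 5/5))/(-13 - 9) + 5108))*1 = (2449/((-9 + (3 + 7 - 5 - 5*⅕))/(-22) + 5108))*1 = (2449/(-(-9 + (3 + 7 - 5 - 1))/22 + 5108))*1 = (2449/(-(-9 + 4)/22 + 5108))*1 = (2449/(-1/22*(-5) + 5108))*1 = (2449/(5/22 + 5108))*1 = (2449/(112381/22))*1 = (2449*(22/112381))*1 = (53878/112381)*1 = 53878/112381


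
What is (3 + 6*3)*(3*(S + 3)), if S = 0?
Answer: 189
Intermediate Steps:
(3 + 6*3)*(3*(S + 3)) = (3 + 6*3)*(3*(0 + 3)) = (3 + 18)*(3*3) = 21*9 = 189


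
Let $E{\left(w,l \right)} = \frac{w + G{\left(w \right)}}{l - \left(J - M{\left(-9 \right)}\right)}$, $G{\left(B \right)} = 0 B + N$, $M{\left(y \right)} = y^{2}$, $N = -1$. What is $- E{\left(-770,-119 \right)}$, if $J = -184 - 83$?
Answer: $\frac{771}{229} \approx 3.3668$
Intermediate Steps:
$J = -267$
$G{\left(B \right)} = -1$ ($G{\left(B \right)} = 0 B - 1 = 0 - 1 = -1$)
$E{\left(w,l \right)} = \frac{-1 + w}{348 + l}$ ($E{\left(w,l \right)} = \frac{w - 1}{l + \left(\left(-9\right)^{2} - -267\right)} = \frac{-1 + w}{l + \left(81 + 267\right)} = \frac{-1 + w}{l + 348} = \frac{-1 + w}{348 + l}$)
$- E{\left(-770,-119 \right)} = - \frac{-1 - 770}{348 - 119} = - \frac{-771}{229} = \left(-1\right) \left(- \frac{771}{229}\right) = \frac{771}{229}$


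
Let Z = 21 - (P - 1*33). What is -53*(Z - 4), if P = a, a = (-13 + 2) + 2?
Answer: -3127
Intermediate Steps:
a = -9 (a = -11 + 2 = -9)
P = -9
Z = 63 (Z = 21 - (-9 - 1*33) = 21 - (-9 - 33) = 21 - 1*(-42) = 21 + 42 = 63)
-53*(Z - 4) = -53*(63 - 4) = -53*59 = -3127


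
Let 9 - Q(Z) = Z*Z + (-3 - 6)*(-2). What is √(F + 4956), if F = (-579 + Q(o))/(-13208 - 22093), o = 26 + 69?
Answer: √3674188749/861 ≈ 70.401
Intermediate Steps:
o = 95
Q(Z) = -9 - Z² (Q(Z) = 9 - (Z*Z + (-3 - 6)*(-2)) = 9 - (Z² - 9*(-2)) = 9 - (Z² + 18) = 9 - (18 + Z²) = 9 + (-18 - Z²) = -9 - Z²)
F = 9613/35301 (F = (-579 + (-9 - 1*95²))/(-13208 - 22093) = (-579 + (-9 - 1*9025))/(-35301) = (-579 + (-9 - 9025))*(-1/35301) = (-579 - 9034)*(-1/35301) = -9613*(-1/35301) = 9613/35301 ≈ 0.27232)
√(F + 4956) = √(9613/35301 + 4956) = √(174961369/35301) = √3674188749/861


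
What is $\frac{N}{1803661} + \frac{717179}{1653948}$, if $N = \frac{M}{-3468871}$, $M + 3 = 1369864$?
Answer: $\frac{4487148158210540621}{10348202428251563988} \approx 0.43362$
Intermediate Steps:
$M = 1369861$ ($M = -3 + 1369864 = 1369861$)
$N = - \frac{1369861}{3468871}$ ($N = \frac{1369861}{-3468871} = 1369861 \left(- \frac{1}{3468871}\right) = - \frac{1369861}{3468871} \approx -0.3949$)
$\frac{N}{1803661} + \frac{717179}{1653948} = - \frac{1369861}{3468871 \cdot 1803661} + \frac{717179}{1653948} = \left(- \frac{1369861}{3468871}\right) \frac{1}{1803661} + 717179 \cdot \frac{1}{1653948} = - \frac{1369861}{6256667336731} + \frac{717179}{1653948} = \frac{4487148158210540621}{10348202428251563988}$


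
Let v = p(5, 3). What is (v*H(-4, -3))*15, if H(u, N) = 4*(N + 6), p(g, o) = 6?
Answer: 1080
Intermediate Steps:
v = 6
H(u, N) = 24 + 4*N (H(u, N) = 4*(6 + N) = 24 + 4*N)
(v*H(-4, -3))*15 = (6*(24 + 4*(-3)))*15 = (6*(24 - 12))*15 = (6*12)*15 = 72*15 = 1080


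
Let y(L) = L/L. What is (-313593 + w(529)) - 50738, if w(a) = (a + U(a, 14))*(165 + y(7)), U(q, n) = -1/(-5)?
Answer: -1382419/5 ≈ -2.7648e+5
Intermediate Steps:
U(q, n) = 1/5 (U(q, n) = -1*(-1/5) = 1/5)
y(L) = 1
w(a) = 166/5 + 166*a (w(a) = (a + 1/5)*(165 + 1) = (1/5 + a)*166 = 166/5 + 166*a)
(-313593 + w(529)) - 50738 = (-313593 + (166/5 + 166*529)) - 50738 = (-313593 + (166/5 + 87814)) - 50738 = (-313593 + 439236/5) - 50738 = -1128729/5 - 50738 = -1382419/5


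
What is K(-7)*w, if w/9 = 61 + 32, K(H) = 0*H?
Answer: 0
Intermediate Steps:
K(H) = 0
w = 837 (w = 9*(61 + 32) = 9*93 = 837)
K(-7)*w = 0*837 = 0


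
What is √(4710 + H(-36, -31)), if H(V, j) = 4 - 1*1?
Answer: √4713 ≈ 68.651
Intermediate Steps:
H(V, j) = 3 (H(V, j) = 4 - 1 = 3)
√(4710 + H(-36, -31)) = √(4710 + 3) = √4713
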